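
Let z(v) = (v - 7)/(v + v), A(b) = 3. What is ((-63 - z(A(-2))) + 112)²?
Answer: 22201/9 ≈ 2466.8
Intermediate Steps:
z(v) = (-7 + v)/(2*v) (z(v) = (-7 + v)/((2*v)) = (-7 + v)*(1/(2*v)) = (-7 + v)/(2*v))
((-63 - z(A(-2))) + 112)² = ((-63 - (-7 + 3)/(2*3)) + 112)² = ((-63 - (-4)/(2*3)) + 112)² = ((-63 - 1*(-⅔)) + 112)² = ((-63 + ⅔) + 112)² = (-187/3 + 112)² = (149/3)² = 22201/9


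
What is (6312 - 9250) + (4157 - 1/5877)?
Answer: 7164062/5877 ≈ 1219.0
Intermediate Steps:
(6312 - 9250) + (4157 - 1/5877) = -2938 + (4157 - 1*1/5877) = -2938 + (4157 - 1/5877) = -2938 + 24430688/5877 = 7164062/5877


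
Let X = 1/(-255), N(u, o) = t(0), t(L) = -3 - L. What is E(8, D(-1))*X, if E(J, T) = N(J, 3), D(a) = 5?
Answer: 1/85 ≈ 0.011765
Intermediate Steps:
N(u, o) = -3 (N(u, o) = -3 - 1*0 = -3 + 0 = -3)
E(J, T) = -3
X = -1/255 ≈ -0.0039216
E(8, D(-1))*X = -3*(-1/255) = 1/85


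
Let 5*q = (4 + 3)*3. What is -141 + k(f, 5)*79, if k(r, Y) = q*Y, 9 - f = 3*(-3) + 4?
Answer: 1518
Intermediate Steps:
f = 14 (f = 9 - (3*(-3) + 4) = 9 - (-9 + 4) = 9 - 1*(-5) = 9 + 5 = 14)
q = 21/5 (q = ((4 + 3)*3)/5 = (7*3)/5 = (⅕)*21 = 21/5 ≈ 4.2000)
k(r, Y) = 21*Y/5
-141 + k(f, 5)*79 = -141 + ((21/5)*5)*79 = -141 + 21*79 = -141 + 1659 = 1518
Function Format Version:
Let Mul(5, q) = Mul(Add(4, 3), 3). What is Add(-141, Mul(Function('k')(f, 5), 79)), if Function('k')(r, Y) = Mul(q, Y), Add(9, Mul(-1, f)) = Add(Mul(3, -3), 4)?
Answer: 1518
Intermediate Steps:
f = 14 (f = Add(9, Mul(-1, Add(Mul(3, -3), 4))) = Add(9, Mul(-1, Add(-9, 4))) = Add(9, Mul(-1, -5)) = Add(9, 5) = 14)
q = Rational(21, 5) (q = Mul(Rational(1, 5), Mul(Add(4, 3), 3)) = Mul(Rational(1, 5), Mul(7, 3)) = Mul(Rational(1, 5), 21) = Rational(21, 5) ≈ 4.2000)
Function('k')(r, Y) = Mul(Rational(21, 5), Y)
Add(-141, Mul(Function('k')(f, 5), 79)) = Add(-141, Mul(Mul(Rational(21, 5), 5), 79)) = Add(-141, Mul(21, 79)) = Add(-141, 1659) = 1518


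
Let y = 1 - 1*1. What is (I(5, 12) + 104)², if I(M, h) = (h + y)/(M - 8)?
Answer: 10000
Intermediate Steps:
y = 0 (y = 1 - 1 = 0)
I(M, h) = h/(-8 + M) (I(M, h) = (h + 0)/(M - 8) = h/(-8 + M))
(I(5, 12) + 104)² = (12/(-8 + 5) + 104)² = (12/(-3) + 104)² = (12*(-⅓) + 104)² = (-4 + 104)² = 100² = 10000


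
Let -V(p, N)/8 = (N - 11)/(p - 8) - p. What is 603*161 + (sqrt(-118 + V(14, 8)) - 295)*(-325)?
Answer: 192958 - 325*I*sqrt(2) ≈ 1.9296e+5 - 459.62*I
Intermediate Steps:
V(p, N) = 8*p - 8*(-11 + N)/(-8 + p) (V(p, N) = -8*((N - 11)/(p - 8) - p) = -8*((-11 + N)/(-8 + p) - p) = -8*(-p + (-11 + N)/(-8 + p)) = 8*p - 8*(-11 + N)/(-8 + p))
603*161 + (sqrt(-118 + V(14, 8)) - 295)*(-325) = 603*161 + (sqrt(-118 + 8*(11 + 14**2 - 1*8 - 8*14)/(-8 + 14)) - 295)*(-325) = 97083 + (sqrt(-118 + 8*(11 + 196 - 8 - 112)/6) - 295)*(-325) = 97083 + (sqrt(-118 + 8*(1/6)*87) - 295)*(-325) = 97083 + (sqrt(-118 + 116) - 295)*(-325) = 97083 + (sqrt(-2) - 295)*(-325) = 97083 + (I*sqrt(2) - 295)*(-325) = 97083 + (-295 + I*sqrt(2))*(-325) = 97083 + (95875 - 325*I*sqrt(2)) = 192958 - 325*I*sqrt(2)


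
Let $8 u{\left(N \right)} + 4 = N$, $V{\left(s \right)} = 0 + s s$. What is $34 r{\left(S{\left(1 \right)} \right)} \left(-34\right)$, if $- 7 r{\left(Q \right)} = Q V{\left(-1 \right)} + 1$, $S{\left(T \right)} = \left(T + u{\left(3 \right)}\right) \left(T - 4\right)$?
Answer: $- \frac{3757}{14} \approx -268.36$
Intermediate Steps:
$V{\left(s \right)} = s^{2}$ ($V{\left(s \right)} = 0 + s^{2} = s^{2}$)
$u{\left(N \right)} = - \frac{1}{2} + \frac{N}{8}$
$S{\left(T \right)} = \left(-4 + T\right) \left(- \frac{1}{8} + T\right)$ ($S{\left(T \right)} = \left(T + \left(- \frac{1}{2} + \frac{1}{8} \cdot 3\right)\right) \left(T - 4\right) = \left(T + \left(- \frac{1}{2} + \frac{3}{8}\right)\right) \left(-4 + T\right) = \left(T - \frac{1}{8}\right) \left(-4 + T\right) = \left(- \frac{1}{8} + T\right) \left(-4 + T\right) = \left(-4 + T\right) \left(- \frac{1}{8} + T\right)$)
$r{\left(Q \right)} = - \frac{1}{7} - \frac{Q}{7}$ ($r{\left(Q \right)} = - \frac{Q \left(-1\right)^{2} + 1}{7} = - \frac{Q 1 + 1}{7} = - \frac{Q + 1}{7} = - \frac{1 + Q}{7} = - \frac{1}{7} - \frac{Q}{7}$)
$34 r{\left(S{\left(1 \right)} \right)} \left(-34\right) = 34 \left(- \frac{1}{7} - \frac{\frac{1}{2} + 1^{2} - \frac{33}{8}}{7}\right) \left(-34\right) = 34 \left(- \frac{1}{7} - \frac{\frac{1}{2} + 1 - \frac{33}{8}}{7}\right) \left(-34\right) = 34 \left(- \frac{1}{7} - - \frac{3}{8}\right) \left(-34\right) = 34 \left(- \frac{1}{7} + \frac{3}{8}\right) \left(-34\right) = 34 \cdot \frac{13}{56} \left(-34\right) = \frac{221}{28} \left(-34\right) = - \frac{3757}{14}$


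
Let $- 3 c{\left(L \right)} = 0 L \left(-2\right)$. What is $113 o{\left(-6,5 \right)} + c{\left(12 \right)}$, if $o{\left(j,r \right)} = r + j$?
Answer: $-113$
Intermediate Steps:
$o{\left(j,r \right)} = j + r$
$c{\left(L \right)} = 0$ ($c{\left(L \right)} = - \frac{0 L \left(-2\right)}{3} = - \frac{0 \left(-2\right)}{3} = \left(- \frac{1}{3}\right) 0 = 0$)
$113 o{\left(-6,5 \right)} + c{\left(12 \right)} = 113 \left(-6 + 5\right) + 0 = 113 \left(-1\right) + 0 = -113 + 0 = -113$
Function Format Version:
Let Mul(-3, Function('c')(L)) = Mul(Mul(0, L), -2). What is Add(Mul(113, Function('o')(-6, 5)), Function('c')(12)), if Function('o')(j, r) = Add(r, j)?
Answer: -113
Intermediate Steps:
Function('o')(j, r) = Add(j, r)
Function('c')(L) = 0 (Function('c')(L) = Mul(Rational(-1, 3), Mul(Mul(0, L), -2)) = Mul(Rational(-1, 3), Mul(0, -2)) = Mul(Rational(-1, 3), 0) = 0)
Add(Mul(113, Function('o')(-6, 5)), Function('c')(12)) = Add(Mul(113, Add(-6, 5)), 0) = Add(Mul(113, -1), 0) = Add(-113, 0) = -113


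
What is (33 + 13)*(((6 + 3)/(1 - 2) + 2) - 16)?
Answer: -1058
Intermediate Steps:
(33 + 13)*(((6 + 3)/(1 - 2) + 2) - 16) = 46*((9/(-1) + 2) - 16) = 46*((9*(-1) + 2) - 16) = 46*((-9 + 2) - 16) = 46*(-7 - 16) = 46*(-23) = -1058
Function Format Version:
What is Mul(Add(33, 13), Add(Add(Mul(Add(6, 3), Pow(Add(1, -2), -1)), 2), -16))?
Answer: -1058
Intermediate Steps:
Mul(Add(33, 13), Add(Add(Mul(Add(6, 3), Pow(Add(1, -2), -1)), 2), -16)) = Mul(46, Add(Add(Mul(9, Pow(-1, -1)), 2), -16)) = Mul(46, Add(Add(Mul(9, -1), 2), -16)) = Mul(46, Add(Add(-9, 2), -16)) = Mul(46, Add(-7, -16)) = Mul(46, -23) = -1058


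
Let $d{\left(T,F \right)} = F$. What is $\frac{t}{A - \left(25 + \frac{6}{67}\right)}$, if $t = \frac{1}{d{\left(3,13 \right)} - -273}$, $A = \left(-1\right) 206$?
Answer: $- \frac{67}{4428138} \approx -1.5131 \cdot 10^{-5}$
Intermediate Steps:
$A = -206$
$t = \frac{1}{286}$ ($t = \frac{1}{13 - -273} = \frac{1}{13 + 273} = \frac{1}{286} \approx 0.0034965$)
$\frac{t}{A - \left(25 + \frac{6}{67}\right)} = \frac{1}{286 \left(-206 - \left(25 + \frac{6}{67}\right)\right)} = \frac{1}{286 \left(-206 + \left(\left(\left(-6\right) \frac{1}{67} + 24\right) - 49\right)\right)} = \frac{1}{286 \left(-206 + \left(\left(- \frac{6}{67} + 24\right) - 49\right)\right)} = \frac{1}{286 \left(-206 + \left(\frac{1602}{67} - 49\right)\right)} = \frac{1}{286 \left(-206 - \frac{1681}{67}\right)} = \frac{1}{286 \left(- \frac{15483}{67}\right)} = \frac{1}{286} \left(- \frac{67}{15483}\right) = - \frac{67}{4428138}$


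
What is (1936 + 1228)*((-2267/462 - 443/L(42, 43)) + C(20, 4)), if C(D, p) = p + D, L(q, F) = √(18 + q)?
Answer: 1993546/33 - 700826*√15/15 ≈ -1.2054e+5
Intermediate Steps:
C(D, p) = D + p
(1936 + 1228)*((-2267/462 - 443/L(42, 43)) + C(20, 4)) = (1936 + 1228)*((-2267/462 - 443/√(18 + 42)) + (20 + 4)) = 3164*((-2267*1/462 - 443*√15/30) + 24) = 3164*((-2267/462 - 443*√15/30) + 24) = 3164*(8821/462 - 443*√15/30) = 1993546/33 - 700826*√15/15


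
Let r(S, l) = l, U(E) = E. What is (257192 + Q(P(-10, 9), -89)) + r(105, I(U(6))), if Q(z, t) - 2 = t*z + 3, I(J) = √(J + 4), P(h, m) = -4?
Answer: 257553 + √10 ≈ 2.5756e+5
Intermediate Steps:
I(J) = √(4 + J)
Q(z, t) = 5 + t*z (Q(z, t) = 2 + (t*z + 3) = 2 + (3 + t*z) = 5 + t*z)
(257192 + Q(P(-10, 9), -89)) + r(105, I(U(6))) = (257192 + (5 - 89*(-4))) + √(4 + 6) = (257192 + (5 + 356)) + √10 = (257192 + 361) + √10 = 257553 + √10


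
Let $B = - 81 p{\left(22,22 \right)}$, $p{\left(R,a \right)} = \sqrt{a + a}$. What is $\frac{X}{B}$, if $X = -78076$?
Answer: $\frac{39038 \sqrt{11}}{891} \approx 145.31$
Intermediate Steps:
$p{\left(R,a \right)} = \sqrt{2} \sqrt{a}$ ($p{\left(R,a \right)} = \sqrt{2 a} = \sqrt{2} \sqrt{a}$)
$B = - 162 \sqrt{11}$ ($B = - 81 \sqrt{2} \sqrt{22} = - 81 \cdot 2 \sqrt{11} = - 162 \sqrt{11} \approx -537.29$)
$\frac{X}{B} = - \frac{78076}{\left(-162\right) \sqrt{11}} = - 78076 \left(- \frac{\sqrt{11}}{1782}\right) = \frac{39038 \sqrt{11}}{891}$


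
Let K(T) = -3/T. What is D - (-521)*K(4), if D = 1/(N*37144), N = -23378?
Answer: -339308712805/868352432 ≈ -390.75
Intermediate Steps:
D = -1/868352432 (D = 1/(-23378*37144) = -1/23378*1/37144 = -1/868352432 ≈ -1.1516e-9)
D - (-521)*K(4) = -1/868352432 - (-521)*(-3/4) = -1/868352432 - (-521)*(-3*1/4) = -1/868352432 - (-521)*(-3)/4 = -1/868352432 - 1*1563/4 = -1/868352432 - 1563/4 = -339308712805/868352432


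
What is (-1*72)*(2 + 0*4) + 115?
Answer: -29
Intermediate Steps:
(-1*72)*(2 + 0*4) + 115 = -72*(2 + 0) + 115 = -72*2 + 115 = -144 + 115 = -29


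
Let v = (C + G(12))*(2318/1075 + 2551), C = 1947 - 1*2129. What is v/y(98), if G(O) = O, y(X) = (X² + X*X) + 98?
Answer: -46658931/2075395 ≈ -22.482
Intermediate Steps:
y(X) = 98 + 2*X² (y(X) = (X² + X²) + 98 = 2*X² + 98 = 98 + 2*X²)
C = -182 (C = 1947 - 2129 = -182)
v = -93317862/215 (v = (-182 + 12)*(2318/1075 + 2551) = -170*(2318*(1/1075) + 2551) = -170*(2318/1075 + 2551) = -170*2744643/1075 = -93317862/215 ≈ -4.3404e+5)
v/y(98) = -93317862/(215*(98 + 2*98²)) = -93317862/(215*(98 + 2*9604)) = -93317862/(215*(98 + 19208)) = -93317862/215/19306 = -93317862/215*1/19306 = -46658931/2075395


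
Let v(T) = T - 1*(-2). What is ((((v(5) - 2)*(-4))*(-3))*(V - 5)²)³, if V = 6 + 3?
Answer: 884736000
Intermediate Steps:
V = 9
v(T) = 2 + T (v(T) = T + 2 = 2 + T)
((((v(5) - 2)*(-4))*(-3))*(V - 5)²)³ = (((((2 + 5) - 2)*(-4))*(-3))*(9 - 5)²)³ = ((((7 - 2)*(-4))*(-3))*4²)³ = (((5*(-4))*(-3))*16)³ = (-20*(-3)*16)³ = (60*16)³ = 960³ = 884736000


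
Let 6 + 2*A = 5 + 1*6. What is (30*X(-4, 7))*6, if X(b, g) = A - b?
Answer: 1170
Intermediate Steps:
A = 5/2 (A = -3 + (5 + 1*6)/2 = -3 + (5 + 6)/2 = -3 + (1/2)*11 = -3 + 11/2 = 5/2 ≈ 2.5000)
X(b, g) = 5/2 - b
(30*X(-4, 7))*6 = (30*(5/2 - 1*(-4)))*6 = (30*(5/2 + 4))*6 = (30*(13/2))*6 = 195*6 = 1170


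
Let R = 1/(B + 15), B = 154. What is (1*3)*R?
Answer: 3/169 ≈ 0.017751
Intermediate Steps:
R = 1/169 (R = 1/(154 + 15) = 1/169 ≈ 0.0059172)
(1*3)*R = (1*3)*(1/169) = 3*(1/169) = 3/169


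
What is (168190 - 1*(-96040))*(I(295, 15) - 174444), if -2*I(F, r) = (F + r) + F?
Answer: -46173267695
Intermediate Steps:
I(F, r) = -F - r/2 (I(F, r) = -((F + r) + F)/2 = -(r + 2*F)/2 = -F - r/2)
(168190 - 1*(-96040))*(I(295, 15) - 174444) = (168190 - 1*(-96040))*((-1*295 - 1/2*15) - 174444) = (168190 + 96040)*((-295 - 15/2) - 174444) = 264230*(-605/2 - 174444) = 264230*(-349493/2) = -46173267695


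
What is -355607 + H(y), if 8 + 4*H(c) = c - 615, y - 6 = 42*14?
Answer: -1422457/4 ≈ -3.5561e+5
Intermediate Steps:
y = 594 (y = 6 + 42*14 = 6 + 588 = 594)
H(c) = -623/4 + c/4 (H(c) = -2 + (c - 615)/4 = -2 + (-615 + c)/4 = -2 + (-615/4 + c/4) = -623/4 + c/4)
-355607 + H(y) = -355607 + (-623/4 + (¼)*594) = -355607 + (-623/4 + 297/2) = -355607 - 29/4 = -1422457/4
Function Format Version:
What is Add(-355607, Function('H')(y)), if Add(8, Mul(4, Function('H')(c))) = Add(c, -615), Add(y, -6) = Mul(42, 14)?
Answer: Rational(-1422457, 4) ≈ -3.5561e+5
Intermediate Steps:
y = 594 (y = Add(6, Mul(42, 14)) = Add(6, 588) = 594)
Function('H')(c) = Add(Rational(-623, 4), Mul(Rational(1, 4), c)) (Function('H')(c) = Add(-2, Mul(Rational(1, 4), Add(c, -615))) = Add(-2, Mul(Rational(1, 4), Add(-615, c))) = Add(-2, Add(Rational(-615, 4), Mul(Rational(1, 4), c))) = Add(Rational(-623, 4), Mul(Rational(1, 4), c)))
Add(-355607, Function('H')(y)) = Add(-355607, Add(Rational(-623, 4), Mul(Rational(1, 4), 594))) = Add(-355607, Add(Rational(-623, 4), Rational(297, 2))) = Add(-355607, Rational(-29, 4)) = Rational(-1422457, 4)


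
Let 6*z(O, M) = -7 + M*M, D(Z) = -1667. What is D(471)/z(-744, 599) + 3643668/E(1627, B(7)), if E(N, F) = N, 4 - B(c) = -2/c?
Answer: 217884990523/97292973 ≈ 2239.5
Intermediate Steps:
B(c) = 4 + 2/c (B(c) = 4 - (-2)/c = 4 + 2/c)
z(O, M) = -7/6 + M²/6 (z(O, M) = (-7 + M*M)/6 = (-7 + M²)/6 = -7/6 + M²/6)
D(471)/z(-744, 599) + 3643668/E(1627, B(7)) = -1667/(-7/6 + (⅙)*599²) + 3643668/1627 = -1667/(-7/6 + (⅙)*358801) + 3643668*(1/1627) = -1667/(-7/6 + 358801/6) + 3643668/1627 = -1667/59799 + 3643668/1627 = 217884990523/97292973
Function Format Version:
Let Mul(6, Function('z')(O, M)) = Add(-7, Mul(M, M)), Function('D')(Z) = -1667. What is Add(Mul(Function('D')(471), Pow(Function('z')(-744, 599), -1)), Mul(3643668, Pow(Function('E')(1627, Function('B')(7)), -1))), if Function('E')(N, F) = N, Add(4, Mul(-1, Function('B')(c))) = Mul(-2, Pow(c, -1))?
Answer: Rational(217884990523, 97292973) ≈ 2239.5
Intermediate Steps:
Function('B')(c) = Add(4, Mul(2, Pow(c, -1))) (Function('B')(c) = Add(4, Mul(-1, Mul(-2, Pow(c, -1)))) = Add(4, Mul(2, Pow(c, -1))))
Function('z')(O, M) = Add(Rational(-7, 6), Mul(Rational(1, 6), Pow(M, 2))) (Function('z')(O, M) = Mul(Rational(1, 6), Add(-7, Mul(M, M))) = Mul(Rational(1, 6), Add(-7, Pow(M, 2))) = Add(Rational(-7, 6), Mul(Rational(1, 6), Pow(M, 2))))
Add(Mul(Function('D')(471), Pow(Function('z')(-744, 599), -1)), Mul(3643668, Pow(Function('E')(1627, Function('B')(7)), -1))) = Add(Mul(-1667, Pow(Add(Rational(-7, 6), Mul(Rational(1, 6), Pow(599, 2))), -1)), Mul(3643668, Pow(1627, -1))) = Add(Mul(-1667, Pow(Add(Rational(-7, 6), Mul(Rational(1, 6), 358801)), -1)), Mul(3643668, Rational(1, 1627))) = Add(Mul(-1667, Pow(Add(Rational(-7, 6), Rational(358801, 6)), -1)), Rational(3643668, 1627)) = Add(Mul(-1667, Pow(59799, -1)), Rational(3643668, 1627)) = Add(Mul(-1667, Rational(1, 59799)), Rational(3643668, 1627)) = Add(Rational(-1667, 59799), Rational(3643668, 1627)) = Rational(217884990523, 97292973)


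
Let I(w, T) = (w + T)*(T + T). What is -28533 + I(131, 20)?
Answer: -22493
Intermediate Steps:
I(w, T) = 2*T*(T + w) (I(w, T) = (T + w)*(2*T) = 2*T*(T + w))
-28533 + I(131, 20) = -28533 + 2*20*(20 + 131) = -28533 + 2*20*151 = -28533 + 6040 = -22493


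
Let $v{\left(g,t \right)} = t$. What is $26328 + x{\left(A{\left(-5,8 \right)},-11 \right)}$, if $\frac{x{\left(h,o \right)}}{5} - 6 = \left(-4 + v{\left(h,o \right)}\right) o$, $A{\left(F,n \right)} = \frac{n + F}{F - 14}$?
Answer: $27183$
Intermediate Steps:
$A{\left(F,n \right)} = \frac{F + n}{-14 + F}$
$x{\left(h,o \right)} = 30 + 5 o \left(-4 + o\right)$ ($x{\left(h,o \right)} = 30 + 5 \left(-4 + o\right) o = 30 + 5 o \left(-4 + o\right)$)
$26328 + x{\left(A{\left(-5,8 \right)},-11 \right)} = 26328 + \left(30 - -220 + 5 \left(-11\right)^{2}\right) = 26328 + \left(30 + 220 + 5 \cdot 121\right) = 26328 + \left(30 + 220 + 605\right) = 26328 + 855 = 27183$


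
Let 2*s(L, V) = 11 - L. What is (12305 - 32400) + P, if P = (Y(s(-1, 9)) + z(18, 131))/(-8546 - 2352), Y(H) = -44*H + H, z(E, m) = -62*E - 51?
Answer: -218993885/10898 ≈ -20095.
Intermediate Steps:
z(E, m) = -51 - 62*E
s(L, V) = 11/2 - L/2 (s(L, V) = (11 - L)/2 = 11/2 - L/2)
Y(H) = -43*H
P = 1425/10898 (P = (-43*(11/2 - 1/2*(-1)) + (-51 - 62*18))/(-8546 - 2352) = (-43*(11/2 + 1/2) + (-51 - 1116))/(-10898) = (-43*6 - 1167)*(-1/10898) = (-258 - 1167)*(-1/10898) = -1425*(-1/10898) = 1425/10898 ≈ 0.13076)
(12305 - 32400) + P = (12305 - 32400) + 1425/10898 = -20095 + 1425/10898 = -218993885/10898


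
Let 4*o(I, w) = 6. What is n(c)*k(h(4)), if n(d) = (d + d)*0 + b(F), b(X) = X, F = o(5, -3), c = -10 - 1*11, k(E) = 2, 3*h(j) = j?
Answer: 3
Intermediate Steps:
h(j) = j/3
o(I, w) = 3/2 (o(I, w) = (¼)*6 = 3/2)
c = -21 (c = -10 - 11 = -21)
F = 3/2 ≈ 1.5000
n(d) = 3/2 (n(d) = (d + d)*0 + 3/2 = (2*d)*0 + 3/2 = 0 + 3/2 = 3/2)
n(c)*k(h(4)) = (3/2)*2 = 3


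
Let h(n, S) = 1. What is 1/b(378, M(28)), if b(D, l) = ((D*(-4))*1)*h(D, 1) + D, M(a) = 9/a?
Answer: -1/1134 ≈ -0.00088183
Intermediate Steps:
b(D, l) = -3*D (b(D, l) = ((D*(-4))*1)*1 + D = (-4*D*1)*1 + D = -4*D*1 + D = -4*D + D = -3*D)
1/b(378, M(28)) = 1/(-3*378) = 1/(-1134) = -1/1134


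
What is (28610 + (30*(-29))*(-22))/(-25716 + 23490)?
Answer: -23875/1113 ≈ -21.451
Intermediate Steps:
(28610 + (30*(-29))*(-22))/(-25716 + 23490) = (28610 - 870*(-22))/(-2226) = (28610 + 19140)*(-1/2226) = 47750*(-1/2226) = -23875/1113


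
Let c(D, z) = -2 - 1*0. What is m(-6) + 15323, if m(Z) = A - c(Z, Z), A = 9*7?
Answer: 15388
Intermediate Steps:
A = 63
c(D, z) = -2 (c(D, z) = -2 + 0 = -2)
m(Z) = 65 (m(Z) = 63 - 1*(-2) = 63 + 2 = 65)
m(-6) + 15323 = 65 + 15323 = 15388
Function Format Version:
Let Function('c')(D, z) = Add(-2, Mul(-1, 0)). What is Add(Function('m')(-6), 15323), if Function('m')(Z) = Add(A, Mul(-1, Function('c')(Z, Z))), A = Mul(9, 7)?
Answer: 15388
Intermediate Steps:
A = 63
Function('c')(D, z) = -2 (Function('c')(D, z) = Add(-2, 0) = -2)
Function('m')(Z) = 65 (Function('m')(Z) = Add(63, Mul(-1, -2)) = Add(63, 2) = 65)
Add(Function('m')(-6), 15323) = Add(65, 15323) = 15388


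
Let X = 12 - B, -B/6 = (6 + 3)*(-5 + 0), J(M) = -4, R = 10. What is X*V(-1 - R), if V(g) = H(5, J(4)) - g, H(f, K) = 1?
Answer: -3096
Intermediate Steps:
B = 270 (B = -6*(6 + 3)*(-5 + 0) = -54*(-5) = -6*(-45) = 270)
V(g) = 1 - g
X = -258 (X = 12 - 1*270 = 12 - 270 = -258)
X*V(-1 - R) = -258*(1 - (-1 - 1*10)) = -258*(1 - (-1 - 10)) = -258*(1 - 1*(-11)) = -258*(1 + 11) = -258*12 = -3096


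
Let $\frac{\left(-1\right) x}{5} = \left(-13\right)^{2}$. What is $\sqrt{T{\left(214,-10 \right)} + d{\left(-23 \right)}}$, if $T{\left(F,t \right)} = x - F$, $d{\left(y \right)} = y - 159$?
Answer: $i \sqrt{1241} \approx 35.228 i$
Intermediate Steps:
$x = -845$ ($x = - 5 \left(-13\right)^{2} = \left(-5\right) 169 = -845$)
$d{\left(y \right)} = -159 + y$
$T{\left(F,t \right)} = -845 - F$
$\sqrt{T{\left(214,-10 \right)} + d{\left(-23 \right)}} = \sqrt{\left(-845 - 214\right) - 182} = \sqrt{-1059 - 182} = \sqrt{-1241} = i \sqrt{1241}$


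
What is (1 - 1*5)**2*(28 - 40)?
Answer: -192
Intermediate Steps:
(1 - 1*5)**2*(28 - 40) = (1 - 5)**2*(-12) = (-4)**2*(-12) = 16*(-12) = -192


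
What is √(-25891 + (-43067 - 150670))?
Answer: 2*I*√54907 ≈ 468.65*I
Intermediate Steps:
√(-25891 + (-43067 - 150670)) = √(-25891 - 193737) = √(-219628) = 2*I*√54907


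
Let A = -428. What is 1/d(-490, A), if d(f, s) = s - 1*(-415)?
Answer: -1/13 ≈ -0.076923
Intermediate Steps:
d(f, s) = 415 + s (d(f, s) = s + 415 = 415 + s)
1/d(-490, A) = 1/(415 - 428) = 1/(-13) = -1/13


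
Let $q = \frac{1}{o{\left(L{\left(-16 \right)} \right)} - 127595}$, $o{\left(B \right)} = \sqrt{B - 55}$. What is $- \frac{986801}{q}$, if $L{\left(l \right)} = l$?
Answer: $125910873595 - 986801 i \sqrt{71} \approx 1.2591 \cdot 10^{11} - 8.3149 \cdot 10^{6} i$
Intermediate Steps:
$o{\left(B \right)} = \sqrt{-55 + B}$
$q = \frac{1}{-127595 + i \sqrt{71}}$ ($q = \frac{1}{\sqrt{-55 - 16} - 127595} = \frac{1}{\sqrt{-71} - 127595} = \frac{1}{i \sqrt{71} - 127595} = \frac{1}{-127595 + i \sqrt{71}} \approx -7.8373 \cdot 10^{-6} - 5.2 \cdot 10^{-10} i$)
$- \frac{986801}{q} = - \frac{986801}{- \frac{127595}{16280484096} - \frac{i \sqrt{71}}{16280484096}}$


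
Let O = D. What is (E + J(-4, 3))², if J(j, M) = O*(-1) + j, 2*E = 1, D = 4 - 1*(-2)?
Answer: 361/4 ≈ 90.250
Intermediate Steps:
D = 6 (D = 4 + 2 = 6)
E = ½ (E = (½)*1 = ½ ≈ 0.50000)
O = 6
J(j, M) = -6 + j (J(j, M) = 6*(-1) + j = -6 + j)
(E + J(-4, 3))² = (½ + (-6 - 4))² = (½ - 10)² = (-19/2)² = 361/4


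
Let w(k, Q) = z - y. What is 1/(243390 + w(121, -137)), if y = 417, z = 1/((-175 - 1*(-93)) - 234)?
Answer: 316/76779467 ≈ 4.1157e-6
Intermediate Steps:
z = -1/316 (z = 1/((-175 + 93) - 234) = 1/(-82 - 234) = 1/(-316) = -1/316 ≈ -0.0031646)
w(k, Q) = -131773/316 (w(k, Q) = -1/316 - 1*417 = -1/316 - 417 = -131773/316)
1/(243390 + w(121, -137)) = 1/(243390 - 131773/316) = 1/(76779467/316) = 316/76779467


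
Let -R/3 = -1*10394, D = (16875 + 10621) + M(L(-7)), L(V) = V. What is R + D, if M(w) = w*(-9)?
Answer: 58741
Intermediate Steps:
M(w) = -9*w
D = 27559 (D = (16875 + 10621) - 9*(-7) = 27496 + 63 = 27559)
R = 31182 (R = -(-3)*10394 = -3*(-10394) = 31182)
R + D = 31182 + 27559 = 58741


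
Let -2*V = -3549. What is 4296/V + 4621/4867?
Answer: 19405731/5757661 ≈ 3.3704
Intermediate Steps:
V = 3549/2 (V = -½*(-3549) = 3549/2 ≈ 1774.5)
4296/V + 4621/4867 = 4296/(3549/2) + 4621/4867 = 4296*(2/3549) + 4621*(1/4867) = 2864/1183 + 4621/4867 = 19405731/5757661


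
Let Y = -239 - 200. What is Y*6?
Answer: -2634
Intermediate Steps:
Y = -439
Y*6 = -439*6 = -2634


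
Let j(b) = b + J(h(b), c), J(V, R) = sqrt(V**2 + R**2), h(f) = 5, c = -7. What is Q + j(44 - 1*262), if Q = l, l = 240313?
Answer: 240095 + sqrt(74) ≈ 2.4010e+5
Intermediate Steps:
Q = 240313
J(V, R) = sqrt(R**2 + V**2)
j(b) = b + sqrt(74) (j(b) = b + sqrt((-7)**2 + 5**2) = b + sqrt(49 + 25) = b + sqrt(74))
Q + j(44 - 1*262) = 240313 + ((44 - 1*262) + sqrt(74)) = 240313 + ((44 - 262) + sqrt(74)) = 240313 + (-218 + sqrt(74)) = 240095 + sqrt(74)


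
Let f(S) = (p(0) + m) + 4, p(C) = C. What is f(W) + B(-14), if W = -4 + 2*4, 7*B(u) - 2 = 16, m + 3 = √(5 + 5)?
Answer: 25/7 + √10 ≈ 6.7337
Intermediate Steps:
m = -3 + √10 (m = -3 + √(5 + 5) = -3 + √10 ≈ 0.16228)
B(u) = 18/7 (B(u) = 2/7 + (⅐)*16 = 2/7 + 16/7 = 18/7)
W = 4 (W = -4 + 8 = 4)
f(S) = 1 + √10 (f(S) = (0 + (-3 + √10)) + 4 = (-3 + √10) + 4 = 1 + √10)
f(W) + B(-14) = (1 + √10) + 18/7 = 25/7 + √10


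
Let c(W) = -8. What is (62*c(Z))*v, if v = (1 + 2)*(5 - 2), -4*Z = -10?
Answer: -4464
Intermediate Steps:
Z = 5/2 (Z = -¼*(-10) = 5/2 ≈ 2.5000)
v = 9 (v = 3*3 = 9)
(62*c(Z))*v = (62*(-8))*9 = -496*9 = -4464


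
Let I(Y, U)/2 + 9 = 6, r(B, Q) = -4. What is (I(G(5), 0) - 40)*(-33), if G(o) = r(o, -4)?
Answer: 1518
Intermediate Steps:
G(o) = -4
I(Y, U) = -6 (I(Y, U) = -18 + 2*6 = -18 + 12 = -6)
(I(G(5), 0) - 40)*(-33) = (-6 - 40)*(-33) = -46*(-33) = 1518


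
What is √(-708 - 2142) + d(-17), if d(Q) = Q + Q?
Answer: -34 + 5*I*√114 ≈ -34.0 + 53.385*I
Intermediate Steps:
d(Q) = 2*Q
√(-708 - 2142) + d(-17) = √(-708 - 2142) + 2*(-17) = √(-2850) - 34 = 5*I*√114 - 34 = -34 + 5*I*√114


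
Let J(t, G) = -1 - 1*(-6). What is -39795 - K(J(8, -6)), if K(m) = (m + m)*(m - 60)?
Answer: -39245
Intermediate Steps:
J(t, G) = 5 (J(t, G) = -1 + 6 = 5)
K(m) = 2*m*(-60 + m) (K(m) = (2*m)*(-60 + m) = 2*m*(-60 + m))
-39795 - K(J(8, -6)) = -39795 - 2*5*(-60 + 5) = -39795 - 2*5*(-55) = -39795 - 1*(-550) = -39795 + 550 = -39245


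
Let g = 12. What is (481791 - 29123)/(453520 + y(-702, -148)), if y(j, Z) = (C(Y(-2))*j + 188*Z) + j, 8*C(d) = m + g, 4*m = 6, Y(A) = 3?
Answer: 3621344/3390475 ≈ 1.0681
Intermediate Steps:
m = 3/2 (m = (¼)*6 = 3/2 ≈ 1.5000)
C(d) = 27/16 (C(d) = (3/2 + 12)/8 = (⅛)*(27/2) = 27/16)
y(j, Z) = 188*Z + 43*j/16 (y(j, Z) = (27*j/16 + 188*Z) + j = (188*Z + 27*j/16) + j = 188*Z + 43*j/16)
(481791 - 29123)/(453520 + y(-702, -148)) = (481791 - 29123)/(453520 + (188*(-148) + (43/16)*(-702))) = 452668/(453520 + (-27824 - 15093/8)) = 452668/(453520 - 237685/8) = 452668/(3390475/8) = 452668*(8/3390475) = 3621344/3390475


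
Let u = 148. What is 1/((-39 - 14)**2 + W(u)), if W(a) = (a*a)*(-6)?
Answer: -1/128615 ≈ -7.7751e-6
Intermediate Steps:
W(a) = -6*a**2 (W(a) = a**2*(-6) = -6*a**2)
1/((-39 - 14)**2 + W(u)) = 1/((-39 - 14)**2 - 6*148**2) = 1/((-53)**2 - 6*21904) = 1/(2809 - 131424) = 1/(-128615) = -1/128615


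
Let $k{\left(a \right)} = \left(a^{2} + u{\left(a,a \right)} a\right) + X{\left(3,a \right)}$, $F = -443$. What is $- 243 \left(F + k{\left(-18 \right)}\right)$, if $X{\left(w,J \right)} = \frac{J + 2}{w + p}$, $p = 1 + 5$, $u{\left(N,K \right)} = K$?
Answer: $-49383$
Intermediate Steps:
$p = 6$
$X{\left(w,J \right)} = \frac{2 + J}{6 + w}$ ($X{\left(w,J \right)} = \frac{J + 2}{w + 6} = \frac{2 + J}{6 + w}$)
$k{\left(a \right)} = \frac{2}{9} + 2 a^{2} + \frac{a}{9}$ ($k{\left(a \right)} = \left(a^{2} + a a\right) + \frac{2 + a}{6 + 3} = \left(a^{2} + a^{2}\right) + \frac{2 + a}{9} = 2 a^{2} + \frac{2 + a}{9} = 2 a^{2} + \left(\frac{2}{9} + \frac{a}{9}\right) = \frac{2}{9} + 2 a^{2} + \frac{a}{9}$)
$- 243 \left(F + k{\left(-18 \right)}\right) = - 243 \left(-443 + \left(\frac{2}{9} + 2 \left(-18\right)^{2} + \frac{1}{9} \left(-18\right)\right)\right) = - 243 \left(-443 + \left(\frac{2}{9} + 2 \cdot 324 - 2\right)\right) = - 243 \left(-443 + \left(\frac{2}{9} + 648 - 2\right)\right) = - 243 \left(-443 + \frac{5816}{9}\right) = \left(-243\right) \frac{1829}{9} = -49383$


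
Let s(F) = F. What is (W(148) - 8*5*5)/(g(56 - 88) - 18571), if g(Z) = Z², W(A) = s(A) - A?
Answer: 200/17547 ≈ 0.011398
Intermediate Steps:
W(A) = 0 (W(A) = A - A = 0)
(W(148) - 8*5*5)/(g(56 - 88) - 18571) = (0 - 8*5*5)/((56 - 88)² - 18571) = (0 - 40*5)/((-32)² - 18571) = (0 - 200)/(1024 - 18571) = -200/(-17547) = -200*(-1/17547) = 200/17547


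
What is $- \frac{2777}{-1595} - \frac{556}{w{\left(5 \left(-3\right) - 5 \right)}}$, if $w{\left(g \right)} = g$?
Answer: $\frac{47118}{1595} \approx 29.541$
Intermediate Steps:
$- \frac{2777}{-1595} - \frac{556}{w{\left(5 \left(-3\right) - 5 \right)}} = - \frac{2777}{-1595} - \frac{556}{5 \left(-3\right) - 5} = \left(-2777\right) \left(- \frac{1}{1595}\right) - \frac{556}{-15 - 5} = \frac{2777}{1595} - \frac{556}{-20} = \frac{2777}{1595} - - \frac{139}{5} = \frac{2777}{1595} + \frac{139}{5} = \frac{47118}{1595}$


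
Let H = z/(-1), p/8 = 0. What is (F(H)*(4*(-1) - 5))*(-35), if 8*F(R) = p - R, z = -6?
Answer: -945/4 ≈ -236.25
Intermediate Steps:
p = 0 (p = 8*0 = 0)
H = 6 (H = -6/(-1) = -6*(-1) = 6)
F(R) = -R/8 (F(R) = (0 - R)/8 = (-R)/8 = -R/8)
(F(H)*(4*(-1) - 5))*(-35) = ((-⅛*6)*(4*(-1) - 5))*(-35) = -3*(-4 - 5)/4*(-35) = -¾*(-9)*(-35) = (27/4)*(-35) = -945/4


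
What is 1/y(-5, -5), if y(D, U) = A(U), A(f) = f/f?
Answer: 1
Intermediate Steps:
A(f) = 1
y(D, U) = 1
1/y(-5, -5) = 1/1 = 1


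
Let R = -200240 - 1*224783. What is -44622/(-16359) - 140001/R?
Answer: 7085217555/2317650419 ≈ 3.0571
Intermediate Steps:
R = -425023 (R = -200240 - 224783 = -425023)
-44622/(-16359) - 140001/R = -44622/(-16359) - 140001/(-425023) = -44622*(-1/16359) - 140001*(-1/425023) = 14874/5453 + 140001/425023 = 7085217555/2317650419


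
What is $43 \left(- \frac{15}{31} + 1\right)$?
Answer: $\frac{688}{31} \approx 22.194$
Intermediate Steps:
$43 \left(- \frac{15}{31} + 1\right) = 43 \cdot \frac{16}{31} = \frac{688}{31}$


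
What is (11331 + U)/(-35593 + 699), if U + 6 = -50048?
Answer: 38723/34894 ≈ 1.1097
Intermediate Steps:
U = -50054 (U = -6 - 50048 = -50054)
(11331 + U)/(-35593 + 699) = (11331 - 50054)/(-35593 + 699) = -38723/(-34894) = -38723*(-1/34894) = 38723/34894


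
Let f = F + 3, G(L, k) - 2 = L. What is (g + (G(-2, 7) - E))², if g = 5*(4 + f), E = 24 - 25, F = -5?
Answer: 121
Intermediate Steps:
G(L, k) = 2 + L
E = -1
f = -2 (f = -5 + 3 = -2)
g = 10 (g = 5*(4 - 2) = 5*2 = 10)
(g + (G(-2, 7) - E))² = (10 + ((2 - 2) - 1*(-1)))² = (10 + (0 + 1))² = (10 + 1)² = 11² = 121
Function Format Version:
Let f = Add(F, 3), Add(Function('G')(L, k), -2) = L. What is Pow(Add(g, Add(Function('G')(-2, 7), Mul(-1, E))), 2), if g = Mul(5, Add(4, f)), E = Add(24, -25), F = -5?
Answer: 121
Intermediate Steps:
Function('G')(L, k) = Add(2, L)
E = -1
f = -2 (f = Add(-5, 3) = -2)
g = 10 (g = Mul(5, Add(4, -2)) = Mul(5, 2) = 10)
Pow(Add(g, Add(Function('G')(-2, 7), Mul(-1, E))), 2) = Pow(Add(10, Add(Add(2, -2), Mul(-1, -1))), 2) = Pow(Add(10, Add(0, 1)), 2) = Pow(Add(10, 1), 2) = Pow(11, 2) = 121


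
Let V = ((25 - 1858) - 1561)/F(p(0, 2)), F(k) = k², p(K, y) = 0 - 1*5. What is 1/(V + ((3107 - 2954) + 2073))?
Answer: 25/52256 ≈ 0.00047841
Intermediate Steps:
p(K, y) = -5 (p(K, y) = 0 - 5 = -5)
V = -3394/25 (V = ((25 - 1858) - 1561)/((-5)²) = (-1833 - 1561)/25 = -3394*1/25 = -3394/25 ≈ -135.76)
1/(V + ((3107 - 2954) + 2073)) = 1/(-3394/25 + ((3107 - 2954) + 2073)) = 1/(-3394/25 + (153 + 2073)) = 1/(-3394/25 + 2226) = 1/(52256/25) = 25/52256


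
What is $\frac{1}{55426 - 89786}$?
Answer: $- \frac{1}{34360} \approx -2.9104 \cdot 10^{-5}$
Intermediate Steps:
$\frac{1}{55426 - 89786} = \frac{1}{-34360} = - \frac{1}{34360}$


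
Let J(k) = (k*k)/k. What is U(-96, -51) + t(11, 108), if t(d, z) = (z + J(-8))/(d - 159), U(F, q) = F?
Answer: -3577/37 ≈ -96.676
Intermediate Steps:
J(k) = k (J(k) = k²/k = k)
t(d, z) = (-8 + z)/(-159 + d) (t(d, z) = (z - 8)/(d - 159) = (-8 + z)/(-159 + d))
U(-96, -51) + t(11, 108) = -96 + (-8 + 108)/(-159 + 11) = -96 + 100/(-148) = -96 - 1/148*100 = -96 - 25/37 = -3577/37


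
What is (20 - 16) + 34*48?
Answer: 1636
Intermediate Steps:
(20 - 16) + 34*48 = 4 + 1632 = 1636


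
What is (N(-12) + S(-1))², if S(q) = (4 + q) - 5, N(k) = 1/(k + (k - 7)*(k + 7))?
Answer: 27225/6889 ≈ 3.9520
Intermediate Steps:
N(k) = 1/(k + (-7 + k)*(7 + k))
S(q) = -1 + q
(N(-12) + S(-1))² = (1/(-49 - 12 + (-12)²) + (-1 - 1))² = (1/(-49 - 12 + 144) - 2)² = (1/83 - 2)² = (-165/83)² = 27225/6889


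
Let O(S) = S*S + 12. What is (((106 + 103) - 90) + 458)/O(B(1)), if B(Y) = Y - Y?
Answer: 577/12 ≈ 48.083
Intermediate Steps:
B(Y) = 0
O(S) = 12 + S² (O(S) = S² + 12 = 12 + S²)
(((106 + 103) - 90) + 458)/O(B(1)) = (((106 + 103) - 90) + 458)/(12 + 0²) = ((209 - 90) + 458)/(12 + 0) = (119 + 458)/12 = 577*(1/12) = 577/12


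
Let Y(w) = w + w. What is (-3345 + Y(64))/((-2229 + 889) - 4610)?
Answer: 3217/5950 ≈ 0.54067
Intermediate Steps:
Y(w) = 2*w
(-3345 + Y(64))/((-2229 + 889) - 4610) = (-3345 + 2*64)/((-2229 + 889) - 4610) = (-3345 + 128)/(-1340 - 4610) = -3217/(-5950) = -3217*(-1/5950) = 3217/5950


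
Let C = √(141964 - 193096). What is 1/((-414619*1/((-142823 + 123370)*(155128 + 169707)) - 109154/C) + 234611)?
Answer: 119751225708058765100539302960/28095073759764891545720005247054833 - 2179257088156343017919425*I*√12783/28095073759764891545720005247054833 ≈ 4.2624e-6 - 8.7699e-9*I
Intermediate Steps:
C = 2*I*√12783 (C = √(-51132) = 2*I*√12783 ≈ 226.12*I)
1/((-414619*1/((-142823 + 123370)*(155128 + 169707)) - 109154/C) + 234611) = 1/((-414619*1/((-142823 + 123370)*(155128 + 169707)) - 109154*(-I*√12783/25566)) + 234611) = 1/((-414619/((-19453*324835)) - (-54577)*I*√12783/12783) + 234611) = 1/((-414619/(-6319015255) + 54577*I*√12783/12783) + 234611) = 1/((-414619*(-1/6319015255) + 54577*I*√12783/12783) + 234611) = 1/((414619/6319015255 + 54577*I*√12783/12783) + 234611) = 1/(1482510488405424/6319015255 + 54577*I*√12783/12783)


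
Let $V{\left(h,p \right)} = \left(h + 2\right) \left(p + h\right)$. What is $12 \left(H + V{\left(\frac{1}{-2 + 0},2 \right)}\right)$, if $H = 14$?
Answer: $195$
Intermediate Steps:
$V{\left(h,p \right)} = \left(2 + h\right) \left(h + p\right)$
$12 \left(H + V{\left(\frac{1}{-2 + 0},2 \right)}\right) = 12 \left(14 + \left(\left(\frac{1}{-2 + 0}\right)^{2} + \frac{2}{-2 + 0} + 2 \cdot 2 + \frac{1}{-2 + 0} \cdot 2\right)\right) = 12 \left(14 + \left(\left(\frac{1}{-2}\right)^{2} + \frac{2}{-2} + 4 + \frac{1}{-2} \cdot 2\right)\right) = 12 \left(14 + \left(\left(- \frac{1}{2}\right)^{2} + 2 \left(- \frac{1}{2}\right) + 4 - 1\right)\right) = 12 \left(14 + \left(\frac{1}{4} - 1 + 4 - 1\right)\right) = 12 \left(14 + \frac{9}{4}\right) = 12 \cdot \frac{65}{4} = 195$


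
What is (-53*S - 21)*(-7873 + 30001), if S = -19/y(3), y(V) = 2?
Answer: 10676760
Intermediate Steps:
S = -19/2 ≈ -9.5000
(-53*S - 21)*(-7873 + 30001) = (-53*(-19/2) - 21)*(-7873 + 30001) = (1007/2 - 21)*22128 = (965/2)*22128 = 10676760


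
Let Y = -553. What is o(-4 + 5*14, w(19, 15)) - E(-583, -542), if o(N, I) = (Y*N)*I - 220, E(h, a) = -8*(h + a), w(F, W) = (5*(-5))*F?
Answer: 17327330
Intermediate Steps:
w(F, W) = -25*F
E(h, a) = -8*a - 8*h (E(h, a) = -8*(a + h) = -8*a - 8*h)
o(N, I) = -220 - 553*I*N (o(N, I) = (-553*N)*I - 220 = -553*I*N - 220 = -220 - 553*I*N)
o(-4 + 5*14, w(19, 15)) - E(-583, -542) = (-220 - 553*(-25*19)*(-4 + 5*14)) - (-8*(-542) - 8*(-583)) = (-220 - 553*(-475)*(-4 + 70)) - (4336 + 4664) = (-220 - 553*(-475)*66) - 1*9000 = (-220 + 17336550) - 9000 = 17336330 - 9000 = 17327330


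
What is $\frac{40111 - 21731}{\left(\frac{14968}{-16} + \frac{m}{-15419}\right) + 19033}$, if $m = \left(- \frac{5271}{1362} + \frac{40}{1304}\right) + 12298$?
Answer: $\frac{2097225708244}{2064900438323} \approx 1.0157$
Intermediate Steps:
$m = \frac{909792475}{74002}$ ($m = \left(\left(-5271\right) \frac{1}{1362} + 40 \cdot \frac{1}{1304}\right) + 12298 = \left(- \frac{1757}{454} + \frac{5}{163}\right) + 12298 = - \frac{284121}{74002} + 12298 = \frac{909792475}{74002} \approx 12294.0$)
$\frac{40111 - 21731}{\left(\frac{14968}{-16} + \frac{m}{-15419}\right) + 19033} = \frac{40111 - 21731}{\left(\frac{14968}{-16} + \frac{909792475}{74002 \left(-15419\right)}\right) + 19033} = \frac{18380}{\left(14968 \left(- \frac{1}{16}\right) + \frac{909792475}{74002} \left(- \frac{1}{15419}\right)\right) + 19033} = \frac{18380}{\left(- \frac{1871}{2} - \frac{909792475}{1141036838}\right) + 19033} = \frac{18380}{- \frac{534174877212}{570518419} + 19033} = \frac{18380}{\frac{10324502191615}{570518419}} = 18380 \cdot \frac{570518419}{10324502191615} = \frac{2097225708244}{2064900438323}$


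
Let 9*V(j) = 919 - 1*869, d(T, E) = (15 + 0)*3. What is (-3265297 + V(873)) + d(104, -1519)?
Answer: -29387218/9 ≈ -3.2652e+6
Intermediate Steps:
d(T, E) = 45 (d(T, E) = 15*3 = 45)
V(j) = 50/9 (V(j) = (919 - 1*869)/9 = (919 - 869)/9 = (1/9)*50 = 50/9)
(-3265297 + V(873)) + d(104, -1519) = (-3265297 + 50/9) + 45 = -29387623/9 + 45 = -29387218/9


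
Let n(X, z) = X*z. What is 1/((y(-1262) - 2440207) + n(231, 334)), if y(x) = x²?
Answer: -1/770409 ≈ -1.2980e-6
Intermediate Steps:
1/((y(-1262) - 2440207) + n(231, 334)) = 1/(((-1262)² - 2440207) + 231*334) = 1/((1592644 - 2440207) + 77154) = 1/(-847563 + 77154) = 1/(-770409) = -1/770409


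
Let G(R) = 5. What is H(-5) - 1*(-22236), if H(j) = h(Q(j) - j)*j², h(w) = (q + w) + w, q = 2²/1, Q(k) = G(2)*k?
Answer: 21336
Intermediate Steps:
Q(k) = 5*k
q = 4 (q = 4*1 = 4)
h(w) = 4 + 2*w (h(w) = (4 + w) + w = 4 + 2*w)
H(j) = j²*(4 + 8*j) (H(j) = (4 + 2*(5*j - j))*j² = (4 + 2*(4*j))*j² = (4 + 8*j)*j² = j²*(4 + 8*j))
H(-5) - 1*(-22236) = (-5)²*(4 + 8*(-5)) - 1*(-22236) = 25*(4 - 40) + 22236 = 25*(-36) + 22236 = -900 + 22236 = 21336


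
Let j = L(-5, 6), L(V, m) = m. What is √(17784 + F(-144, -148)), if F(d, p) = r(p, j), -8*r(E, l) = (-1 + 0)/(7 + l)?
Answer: √48087962/52 ≈ 133.36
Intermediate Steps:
j = 6
r(E, l) = 1/(8*(7 + l)) (r(E, l) = -(-1 + 0)/(8*(7 + l)) = -(-1)/(8*(7 + l)) = 1/(8*(7 + l)))
F(d, p) = 1/104 (F(d, p) = 1/(8*(7 + 6)) = (⅛)/13 = (⅛)*(1/13) = 1/104)
√(17784 + F(-144, -148)) = √(17784 + 1/104) = √(1849537/104) = √48087962/52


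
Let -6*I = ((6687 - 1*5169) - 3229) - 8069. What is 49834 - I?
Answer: 48204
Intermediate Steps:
I = 1630 (I = -(((6687 - 1*5169) - 3229) - 8069)/6 = -(((6687 - 5169) - 3229) - 8069)/6 = -((1518 - 3229) - 8069)/6 = -(-1711 - 8069)/6 = -1/6*(-9780) = 1630)
49834 - I = 49834 - 1*1630 = 49834 - 1630 = 48204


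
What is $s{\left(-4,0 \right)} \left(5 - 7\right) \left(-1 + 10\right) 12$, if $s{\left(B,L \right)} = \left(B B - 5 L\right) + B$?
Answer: $-2592$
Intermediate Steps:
$s{\left(B,L \right)} = B + B^{2} - 5 L$ ($s{\left(B,L \right)} = \left(B^{2} - 5 L\right) + B = B + B^{2} - 5 L$)
$s{\left(-4,0 \right)} \left(5 - 7\right) \left(-1 + 10\right) 12 = \left(-4 + \left(-4\right)^{2} - 0\right) \left(5 - 7\right) \left(-1 + 10\right) 12 = \left(-4 + 16 + 0\right) \left(\left(-2\right) 9\right) 12 = 12 \left(-18\right) 12 = \left(-216\right) 12 = -2592$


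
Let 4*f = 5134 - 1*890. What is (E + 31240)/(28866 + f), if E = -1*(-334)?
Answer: 31574/29927 ≈ 1.0550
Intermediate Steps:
E = 334
f = 1061 (f = (5134 - 1*890)/4 = (5134 - 890)/4 = (¼)*4244 = 1061)
(E + 31240)/(28866 + f) = (334 + 31240)/(28866 + 1061) = 31574/29927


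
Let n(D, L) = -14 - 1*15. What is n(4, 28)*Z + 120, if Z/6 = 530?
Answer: -92100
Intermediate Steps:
n(D, L) = -29 (n(D, L) = -14 - 15 = -29)
Z = 3180 (Z = 6*530 = 3180)
n(4, 28)*Z + 120 = -29*3180 + 120 = -92220 + 120 = -92100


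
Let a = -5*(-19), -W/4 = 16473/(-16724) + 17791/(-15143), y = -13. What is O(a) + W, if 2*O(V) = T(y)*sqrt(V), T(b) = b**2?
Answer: 546987323/63312883 + 169*sqrt(95)/2 ≈ 832.24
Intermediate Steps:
W = 546987323/63312883 (W = -4*(16473/(-16724) + 17791/(-15143)) = -4*(16473*(-1/16724) + 17791*(-1/15143)) = -4*(-16473/16724 - 17791/15143) = -4*(-546987323/253251532) = 546987323/63312883 ≈ 8.6394)
a = 95
O(V) = 169*sqrt(V)/2 (O(V) = ((-13)**2*sqrt(V))/2 = (169*sqrt(V))/2 = 169*sqrt(V)/2)
O(a) + W = 169*sqrt(95)/2 + 546987323/63312883 = 546987323/63312883 + 169*sqrt(95)/2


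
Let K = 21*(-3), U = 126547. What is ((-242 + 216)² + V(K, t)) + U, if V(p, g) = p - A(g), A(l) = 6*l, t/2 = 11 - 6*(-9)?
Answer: 126380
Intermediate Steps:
t = 130 (t = 2*(11 - 6*(-9)) = 2*(11 + 54) = 2*65 = 130)
K = -63
V(p, g) = p - 6*g
((-242 + 216)² + V(K, t)) + U = ((-242 + 216)² + (-63 - 6*130)) + 126547 = ((-26)² + (-63 - 780)) + 126547 = (676 - 843) + 126547 = -167 + 126547 = 126380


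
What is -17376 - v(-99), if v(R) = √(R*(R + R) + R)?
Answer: -17376 - 3*√2167 ≈ -17516.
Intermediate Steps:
v(R) = √(R + 2*R²) (v(R) = √(R*(2*R) + R) = √(2*R² + R) = √(R + 2*R²))
-17376 - v(-99) = -17376 - √(-99*(1 + 2*(-99))) = -17376 - √(-99*(1 - 198)) = -17376 - √(-99*(-197)) = -17376 - √19503 = -17376 - 3*√2167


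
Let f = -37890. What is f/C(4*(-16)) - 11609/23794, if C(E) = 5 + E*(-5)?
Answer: -181065517/1546610 ≈ -117.07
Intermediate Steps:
C(E) = 5 - 5*E
f/C(4*(-16)) - 11609/23794 = -37890/(5 - 20*(-16)) - 11609/23794 = -37890/(5 - 5*(-64)) - 11609*1/23794 = -37890/(5 + 320) - 11609/23794 = -37890/325 - 11609/23794 = -37890*1/325 - 11609/23794 = -7578/65 - 11609/23794 = -181065517/1546610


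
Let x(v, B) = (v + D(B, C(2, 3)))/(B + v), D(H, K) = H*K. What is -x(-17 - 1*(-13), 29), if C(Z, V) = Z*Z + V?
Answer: -199/25 ≈ -7.9600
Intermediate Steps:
C(Z, V) = V + Z² (C(Z, V) = Z² + V = V + Z²)
x(v, B) = (v + 7*B)/(B + v) (x(v, B) = (v + B*(3 + 2²))/(B + v) = (v + B*(3 + 4))/(B + v) = (v + B*7)/(B + v) = (v + 7*B)/(B + v))
-x(-17 - 1*(-13), 29) = -((-17 - 1*(-13)) + 7*29)/(29 + (-17 - 1*(-13))) = -((-17 + 13) + 203)/(29 + (-17 + 13)) = -(-4 + 203)/(29 - 4) = -199/25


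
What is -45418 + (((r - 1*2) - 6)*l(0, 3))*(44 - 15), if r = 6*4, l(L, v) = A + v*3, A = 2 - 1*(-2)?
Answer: -39386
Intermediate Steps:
A = 4 (A = 2 + 2 = 4)
l(L, v) = 4 + 3*v (l(L, v) = 4 + v*3 = 4 + 3*v)
r = 24
-45418 + (((r - 1*2) - 6)*l(0, 3))*(44 - 15) = -45418 + (((24 - 1*2) - 6)*(4 + 3*3))*(44 - 15) = -45418 + (((24 - 2) - 6)*(4 + 9))*29 = -45418 + ((22 - 6)*13)*29 = -45418 + (16*13)*29 = -45418 + 208*29 = -45418 + 6032 = -39386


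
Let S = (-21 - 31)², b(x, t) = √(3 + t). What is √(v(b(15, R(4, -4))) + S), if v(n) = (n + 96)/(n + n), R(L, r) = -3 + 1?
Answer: √11010/2 ≈ 52.464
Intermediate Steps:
R(L, r) = -2
v(n) = (96 + n)/(2*n) (v(n) = (96 + n)/((2*n)) = (96 + n)*(1/(2*n)) = (96 + n)/(2*n))
S = 2704 (S = (-52)² = 2704)
√(v(b(15, R(4, -4))) + S) = √((96 + √(3 - 2))/(2*(√(3 - 2))) + 2704) = √((96 + √1)/(2*(√1)) + 2704) = √((½)*(96 + 1)/1 + 2704) = √((½)*1*97 + 2704) = √(97/2 + 2704) = √(5505/2) = √11010/2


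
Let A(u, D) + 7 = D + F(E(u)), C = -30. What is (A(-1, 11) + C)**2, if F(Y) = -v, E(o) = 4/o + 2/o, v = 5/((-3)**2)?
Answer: 57121/81 ≈ 705.20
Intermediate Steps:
v = 5/9 ≈ 0.55556
E(o) = 6/o
F(Y) = -5/9 (F(Y) = -1*5/9 = -5/9)
A(u, D) = -68/9 + D (A(u, D) = -7 + (D - 5/9) = -7 + (-5/9 + D) = -68/9 + D)
(A(-1, 11) + C)**2 = ((-68/9 + 11) - 30)**2 = (31/9 - 30)**2 = (-239/9)**2 = 57121/81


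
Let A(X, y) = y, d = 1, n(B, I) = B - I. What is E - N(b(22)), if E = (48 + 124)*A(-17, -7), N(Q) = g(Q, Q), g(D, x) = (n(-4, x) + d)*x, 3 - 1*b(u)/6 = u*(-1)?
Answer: 21746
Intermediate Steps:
b(u) = 18 + 6*u (b(u) = 18 - 6*u*(-1) = 18 - (-6)*u = 18 + 6*u)
g(D, x) = x*(-3 - x) (g(D, x) = ((-4 - x) + 1)*x = (-3 - x)*x = x*(-3 - x))
N(Q) = -Q*(3 + Q)
E = -1204 (E = (48 + 124)*(-7) = 172*(-7) = -1204)
E - N(b(22)) = -1204 - (-1)*(18 + 6*22)*(3 + (18 + 6*22)) = -1204 - (-1)*(18 + 132)*(3 + (18 + 132)) = -1204 - (-1)*150*(3 + 150) = -1204 - (-1)*150*153 = -1204 - 1*(-22950) = -1204 + 22950 = 21746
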